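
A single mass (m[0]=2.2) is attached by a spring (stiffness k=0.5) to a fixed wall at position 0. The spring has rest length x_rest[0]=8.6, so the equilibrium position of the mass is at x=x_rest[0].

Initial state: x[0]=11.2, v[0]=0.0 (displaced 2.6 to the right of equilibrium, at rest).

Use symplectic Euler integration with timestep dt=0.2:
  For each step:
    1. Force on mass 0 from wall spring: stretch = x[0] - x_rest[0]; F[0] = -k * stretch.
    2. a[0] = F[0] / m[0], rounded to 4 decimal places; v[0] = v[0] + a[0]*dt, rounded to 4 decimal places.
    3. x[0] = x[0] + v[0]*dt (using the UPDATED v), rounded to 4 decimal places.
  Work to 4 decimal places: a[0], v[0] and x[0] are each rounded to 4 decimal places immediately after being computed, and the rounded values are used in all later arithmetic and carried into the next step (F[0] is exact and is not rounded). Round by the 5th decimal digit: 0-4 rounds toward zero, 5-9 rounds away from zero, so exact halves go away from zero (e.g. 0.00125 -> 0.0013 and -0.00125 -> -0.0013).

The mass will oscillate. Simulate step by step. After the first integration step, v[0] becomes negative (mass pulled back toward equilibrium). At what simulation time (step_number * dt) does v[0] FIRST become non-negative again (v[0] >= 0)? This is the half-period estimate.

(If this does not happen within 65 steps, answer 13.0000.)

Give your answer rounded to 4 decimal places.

Step 0: x=[11.2000] v=[0.0000]
Step 1: x=[11.1764] v=[-0.1182]
Step 2: x=[11.1293] v=[-0.2353]
Step 3: x=[11.0592] v=[-0.3503]
Step 4: x=[10.9668] v=[-0.4621]
Step 5: x=[10.8529] v=[-0.5697]
Step 6: x=[10.7185] v=[-0.6721]
Step 7: x=[10.5648] v=[-0.7684]
Step 8: x=[10.3933] v=[-0.8577]
Step 9: x=[10.2055] v=[-0.9392]
Step 10: x=[10.0031] v=[-1.0122]
Step 11: x=[9.7879] v=[-1.0760]
Step 12: x=[9.5619] v=[-1.1300]
Step 13: x=[9.3272] v=[-1.1737]
Step 14: x=[9.0858] v=[-1.2068]
Step 15: x=[8.8400] v=[-1.2289]
Step 16: x=[8.5920] v=[-1.2398]
Step 17: x=[8.3441] v=[-1.2394]
Step 18: x=[8.0985] v=[-1.2278]
Step 19: x=[7.8575] v=[-1.2050]
Step 20: x=[7.6233] v=[-1.1712]
Step 21: x=[7.3979] v=[-1.1268]
Step 22: x=[7.1835] v=[-1.0722]
Step 23: x=[6.9819] v=[-1.0078]
Step 24: x=[6.7951] v=[-0.9342]
Step 25: x=[6.6247] v=[-0.8522]
Step 26: x=[6.4722] v=[-0.7624]
Step 27: x=[6.3391] v=[-0.6657]
Step 28: x=[6.2265] v=[-0.5629]
Step 29: x=[6.1355] v=[-0.4550]
Step 30: x=[6.0669] v=[-0.3430]
Step 31: x=[6.0213] v=[-0.2279]
Step 32: x=[5.9992] v=[-0.1107]
Step 33: x=[6.0007] v=[0.0075]
First v>=0 after going negative at step 33, time=6.6000

Answer: 6.6000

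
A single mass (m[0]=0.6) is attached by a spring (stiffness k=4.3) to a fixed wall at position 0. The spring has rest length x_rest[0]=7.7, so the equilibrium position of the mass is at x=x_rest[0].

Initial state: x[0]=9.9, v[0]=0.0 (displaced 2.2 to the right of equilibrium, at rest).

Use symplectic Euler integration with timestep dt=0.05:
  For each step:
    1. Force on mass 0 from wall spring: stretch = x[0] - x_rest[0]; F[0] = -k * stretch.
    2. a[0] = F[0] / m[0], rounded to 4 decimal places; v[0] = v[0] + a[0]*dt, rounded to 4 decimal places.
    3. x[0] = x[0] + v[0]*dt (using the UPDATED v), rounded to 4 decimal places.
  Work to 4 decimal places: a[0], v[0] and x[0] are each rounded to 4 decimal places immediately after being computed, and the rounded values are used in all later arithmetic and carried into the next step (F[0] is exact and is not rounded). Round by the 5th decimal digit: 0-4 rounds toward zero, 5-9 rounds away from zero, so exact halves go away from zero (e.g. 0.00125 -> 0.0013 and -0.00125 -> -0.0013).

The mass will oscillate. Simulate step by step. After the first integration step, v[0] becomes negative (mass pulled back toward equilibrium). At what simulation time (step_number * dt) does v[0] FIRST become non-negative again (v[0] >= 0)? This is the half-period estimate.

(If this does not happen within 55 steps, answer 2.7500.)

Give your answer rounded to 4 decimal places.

Step 0: x=[9.9000] v=[0.0000]
Step 1: x=[9.8606] v=[-0.7883]
Step 2: x=[9.7825] v=[-1.5625]
Step 3: x=[9.6671] v=[-2.3087]
Step 4: x=[9.5164] v=[-3.0136]
Step 5: x=[9.3332] v=[-3.6645]
Step 6: x=[9.1207] v=[-4.2497]
Step 7: x=[8.8828] v=[-4.7588]
Step 8: x=[8.6237] v=[-5.1826]
Step 9: x=[8.3480] v=[-5.5136]
Step 10: x=[8.0607] v=[-5.7458]
Step 11: x=[7.7669] v=[-5.8751]
Step 12: x=[7.4719] v=[-5.8991]
Step 13: x=[7.1810] v=[-5.8174]
Step 14: x=[6.8994] v=[-5.6314]
Step 15: x=[6.6322] v=[-5.3445]
Step 16: x=[6.3841] v=[-4.9619]
Step 17: x=[6.1596] v=[-4.4904]
Step 18: x=[5.9627] v=[-3.9384]
Step 19: x=[5.7969] v=[-3.3159]
Step 20: x=[5.6652] v=[-2.6340]
Step 21: x=[5.5700] v=[-1.9049]
Step 22: x=[5.5129] v=[-1.1417]
Step 23: x=[5.4950] v=[-0.3580]
Step 24: x=[5.5166] v=[0.4321]
First v>=0 after going negative at step 24, time=1.2000

Answer: 1.2000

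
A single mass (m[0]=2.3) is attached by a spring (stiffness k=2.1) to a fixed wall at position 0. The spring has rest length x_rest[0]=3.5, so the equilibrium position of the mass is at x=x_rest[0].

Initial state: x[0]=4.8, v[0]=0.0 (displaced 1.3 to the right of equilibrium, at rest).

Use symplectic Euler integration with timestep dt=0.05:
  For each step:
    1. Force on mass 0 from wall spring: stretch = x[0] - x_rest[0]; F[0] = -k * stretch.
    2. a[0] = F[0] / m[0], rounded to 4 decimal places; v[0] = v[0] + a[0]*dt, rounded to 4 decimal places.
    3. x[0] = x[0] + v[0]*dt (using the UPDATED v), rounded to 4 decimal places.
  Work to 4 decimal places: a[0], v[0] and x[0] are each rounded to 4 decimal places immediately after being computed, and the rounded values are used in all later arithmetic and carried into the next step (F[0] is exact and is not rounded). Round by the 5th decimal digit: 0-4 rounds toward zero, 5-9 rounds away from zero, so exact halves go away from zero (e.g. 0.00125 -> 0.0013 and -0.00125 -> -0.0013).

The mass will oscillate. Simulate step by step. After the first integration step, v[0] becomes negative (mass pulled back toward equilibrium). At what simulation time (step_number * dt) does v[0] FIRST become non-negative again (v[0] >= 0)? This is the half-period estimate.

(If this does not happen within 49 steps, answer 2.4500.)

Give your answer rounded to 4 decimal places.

Answer: 2.4500

Derivation:
Step 0: x=[4.8000] v=[0.0000]
Step 1: x=[4.7970] v=[-0.0594]
Step 2: x=[4.7911] v=[-0.1186]
Step 3: x=[4.7822] v=[-0.1775]
Step 4: x=[4.7704] v=[-0.2360]
Step 5: x=[4.7557] v=[-0.2940]
Step 6: x=[4.7381] v=[-0.3513]
Step 7: x=[4.7177] v=[-0.4078]
Step 8: x=[4.6945] v=[-0.4634]
Step 9: x=[4.6686] v=[-0.5179]
Step 10: x=[4.6400] v=[-0.5713]
Step 11: x=[4.6088] v=[-0.6233]
Step 12: x=[4.5751] v=[-0.6739]
Step 13: x=[4.5390] v=[-0.7230]
Step 14: x=[4.5005] v=[-0.7704]
Step 15: x=[4.4597] v=[-0.8161]
Step 16: x=[4.4167] v=[-0.8599]
Step 17: x=[4.3716] v=[-0.9018]
Step 18: x=[4.3245] v=[-0.9416]
Step 19: x=[4.2755] v=[-0.9792]
Step 20: x=[4.2248] v=[-1.0146]
Step 21: x=[4.1724] v=[-1.0477]
Step 22: x=[4.1185] v=[-1.0784]
Step 23: x=[4.0632] v=[-1.1066]
Step 24: x=[4.0066] v=[-1.1323]
Step 25: x=[3.9488] v=[-1.1554]
Step 26: x=[3.8900] v=[-1.1759]
Step 27: x=[3.8303] v=[-1.1937]
Step 28: x=[3.7699] v=[-1.2088]
Step 29: x=[3.7088] v=[-1.2211]
Step 30: x=[3.6473] v=[-1.2306]
Step 31: x=[3.5854] v=[-1.2373]
Step 32: x=[3.5233] v=[-1.2412]
Step 33: x=[3.4612] v=[-1.2423]
Step 34: x=[3.3992] v=[-1.2405]
Step 35: x=[3.3374] v=[-1.2359]
Step 36: x=[3.2760] v=[-1.2285]
Step 37: x=[3.2151] v=[-1.2183]
Step 38: x=[3.1548] v=[-1.2053]
Step 39: x=[3.0953] v=[-1.1895]
Step 40: x=[3.0368] v=[-1.1710]
Step 41: x=[2.9793] v=[-1.1499]
Step 42: x=[2.9230] v=[-1.1261]
Step 43: x=[2.8680] v=[-1.0998]
Step 44: x=[2.8145] v=[-1.0710]
Step 45: x=[2.7625] v=[-1.0397]
Step 46: x=[2.7122] v=[-1.0060]
Step 47: x=[2.6637] v=[-0.9700]
Step 48: x=[2.6171] v=[-0.9318]
Step 49: x=[2.5725] v=[-0.8915]
v[0] did not become non-negative within 49 steps; using fallback time=2.4500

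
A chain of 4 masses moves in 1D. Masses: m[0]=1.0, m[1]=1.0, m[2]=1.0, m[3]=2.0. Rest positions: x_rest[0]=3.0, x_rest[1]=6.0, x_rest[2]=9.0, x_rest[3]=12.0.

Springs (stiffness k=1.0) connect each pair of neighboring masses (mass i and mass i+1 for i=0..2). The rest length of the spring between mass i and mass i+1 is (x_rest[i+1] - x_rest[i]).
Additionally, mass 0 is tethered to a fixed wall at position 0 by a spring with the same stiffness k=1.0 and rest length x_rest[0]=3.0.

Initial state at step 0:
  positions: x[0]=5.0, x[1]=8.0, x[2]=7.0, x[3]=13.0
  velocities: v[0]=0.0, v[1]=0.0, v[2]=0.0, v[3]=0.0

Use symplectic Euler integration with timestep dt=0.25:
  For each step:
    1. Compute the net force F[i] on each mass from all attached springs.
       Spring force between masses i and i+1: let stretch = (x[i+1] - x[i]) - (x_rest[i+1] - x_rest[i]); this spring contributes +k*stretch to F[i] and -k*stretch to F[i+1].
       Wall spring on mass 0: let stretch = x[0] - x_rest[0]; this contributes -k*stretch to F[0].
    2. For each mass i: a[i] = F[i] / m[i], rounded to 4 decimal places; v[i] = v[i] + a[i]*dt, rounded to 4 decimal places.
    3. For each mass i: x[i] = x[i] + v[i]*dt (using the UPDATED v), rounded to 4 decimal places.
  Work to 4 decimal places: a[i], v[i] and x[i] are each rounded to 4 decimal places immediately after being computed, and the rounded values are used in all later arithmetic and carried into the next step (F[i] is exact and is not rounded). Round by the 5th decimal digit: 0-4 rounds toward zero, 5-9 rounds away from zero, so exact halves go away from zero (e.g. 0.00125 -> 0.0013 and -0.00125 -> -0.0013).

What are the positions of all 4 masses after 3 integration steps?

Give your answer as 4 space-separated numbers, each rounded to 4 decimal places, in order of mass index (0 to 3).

Step 0: x=[5.0000 8.0000 7.0000 13.0000] v=[0.0000 0.0000 0.0000 0.0000]
Step 1: x=[4.8750 7.7500 7.4375 12.9063] v=[-0.5000 -1.0000 1.7500 -0.3750]
Step 2: x=[4.6250 7.3008 8.2363 12.7354] v=[-1.0000 -1.7969 3.1953 -0.6836]
Step 3: x=[4.2532 6.7428 9.2579 12.5177] v=[-1.4873 -2.2320 4.0862 -0.8710]

Answer: 4.2532 6.7428 9.2579 12.5177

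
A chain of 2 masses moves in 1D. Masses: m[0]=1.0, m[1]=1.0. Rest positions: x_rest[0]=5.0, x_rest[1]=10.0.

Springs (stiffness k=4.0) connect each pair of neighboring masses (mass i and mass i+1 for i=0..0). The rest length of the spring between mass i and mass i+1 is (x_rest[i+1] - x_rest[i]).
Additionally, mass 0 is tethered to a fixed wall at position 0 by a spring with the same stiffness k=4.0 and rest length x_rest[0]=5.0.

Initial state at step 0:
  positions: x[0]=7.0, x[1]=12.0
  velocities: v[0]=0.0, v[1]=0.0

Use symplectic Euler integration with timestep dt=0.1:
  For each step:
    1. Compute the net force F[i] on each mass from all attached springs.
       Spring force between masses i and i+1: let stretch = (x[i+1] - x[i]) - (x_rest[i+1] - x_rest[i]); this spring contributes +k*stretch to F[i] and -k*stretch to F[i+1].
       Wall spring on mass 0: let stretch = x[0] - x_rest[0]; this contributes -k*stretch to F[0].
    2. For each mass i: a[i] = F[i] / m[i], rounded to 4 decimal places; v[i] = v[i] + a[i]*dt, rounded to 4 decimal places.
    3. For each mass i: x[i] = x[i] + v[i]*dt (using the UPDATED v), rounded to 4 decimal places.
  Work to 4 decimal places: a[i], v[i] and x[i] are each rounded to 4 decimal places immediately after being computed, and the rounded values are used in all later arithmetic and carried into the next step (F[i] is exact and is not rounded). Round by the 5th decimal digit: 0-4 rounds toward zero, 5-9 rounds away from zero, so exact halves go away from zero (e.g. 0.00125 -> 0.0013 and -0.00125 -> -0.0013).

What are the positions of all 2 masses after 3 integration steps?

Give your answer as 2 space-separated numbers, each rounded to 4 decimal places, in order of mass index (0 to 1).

Step 0: x=[7.0000 12.0000] v=[0.0000 0.0000]
Step 1: x=[6.9200 12.0000] v=[-0.8000 0.0000]
Step 2: x=[6.7664 11.9968] v=[-1.5360 -0.0320]
Step 3: x=[6.5514 11.9844] v=[-2.1504 -0.1242]

Answer: 6.5514 11.9844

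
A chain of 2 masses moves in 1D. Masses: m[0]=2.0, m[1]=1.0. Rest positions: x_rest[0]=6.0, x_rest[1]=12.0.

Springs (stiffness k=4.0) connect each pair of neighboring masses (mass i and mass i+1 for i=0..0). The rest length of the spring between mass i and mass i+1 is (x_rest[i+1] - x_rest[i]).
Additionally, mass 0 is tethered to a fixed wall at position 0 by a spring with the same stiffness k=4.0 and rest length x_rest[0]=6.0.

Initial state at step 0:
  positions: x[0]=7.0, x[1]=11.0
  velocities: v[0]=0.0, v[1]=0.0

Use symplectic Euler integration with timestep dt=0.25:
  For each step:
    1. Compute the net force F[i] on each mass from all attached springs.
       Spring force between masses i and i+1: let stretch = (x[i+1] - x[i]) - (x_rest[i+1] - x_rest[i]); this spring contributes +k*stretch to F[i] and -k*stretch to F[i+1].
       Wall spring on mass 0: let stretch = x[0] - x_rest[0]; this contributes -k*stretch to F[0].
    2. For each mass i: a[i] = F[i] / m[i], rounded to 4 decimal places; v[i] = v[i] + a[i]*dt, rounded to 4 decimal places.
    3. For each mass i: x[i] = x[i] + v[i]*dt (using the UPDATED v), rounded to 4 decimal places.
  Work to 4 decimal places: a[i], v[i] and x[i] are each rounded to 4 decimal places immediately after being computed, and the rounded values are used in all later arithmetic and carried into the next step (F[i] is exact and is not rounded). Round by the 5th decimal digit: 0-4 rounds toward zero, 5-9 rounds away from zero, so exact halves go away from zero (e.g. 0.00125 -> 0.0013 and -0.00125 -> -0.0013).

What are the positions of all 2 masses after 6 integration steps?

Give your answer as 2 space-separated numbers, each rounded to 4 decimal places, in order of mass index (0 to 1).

Step 0: x=[7.0000 11.0000] v=[0.0000 0.0000]
Step 1: x=[6.6250 11.5000] v=[-1.5000 2.0000]
Step 2: x=[6.0313 12.2813] v=[-2.3750 3.1250]
Step 3: x=[5.4649 13.0001] v=[-2.2657 2.8750]
Step 4: x=[5.1573 13.3351] v=[-1.2306 1.3398]
Step 5: x=[5.2272 13.1256] v=[0.2797 -0.8380]
Step 6: x=[5.6310 12.4415] v=[1.6153 -2.7364]

Answer: 5.6310 12.4415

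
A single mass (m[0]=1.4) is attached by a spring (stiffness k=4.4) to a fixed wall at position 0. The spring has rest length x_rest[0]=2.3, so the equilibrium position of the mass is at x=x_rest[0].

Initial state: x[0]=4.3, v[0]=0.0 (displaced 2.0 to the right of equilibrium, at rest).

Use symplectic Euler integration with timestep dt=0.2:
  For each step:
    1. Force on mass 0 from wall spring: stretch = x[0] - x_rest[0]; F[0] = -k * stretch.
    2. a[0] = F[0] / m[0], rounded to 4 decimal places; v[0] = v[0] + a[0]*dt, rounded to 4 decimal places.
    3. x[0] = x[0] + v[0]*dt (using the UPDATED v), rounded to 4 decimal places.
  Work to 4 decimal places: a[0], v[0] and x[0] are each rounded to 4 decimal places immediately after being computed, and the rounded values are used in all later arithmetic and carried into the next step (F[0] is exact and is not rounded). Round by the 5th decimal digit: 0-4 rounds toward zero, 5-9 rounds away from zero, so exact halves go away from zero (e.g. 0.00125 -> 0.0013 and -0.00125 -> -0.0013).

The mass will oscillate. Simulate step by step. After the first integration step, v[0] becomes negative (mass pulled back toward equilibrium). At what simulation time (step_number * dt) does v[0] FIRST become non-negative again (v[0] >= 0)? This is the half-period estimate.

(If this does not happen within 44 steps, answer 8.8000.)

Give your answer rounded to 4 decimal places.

Step 0: x=[4.3000] v=[0.0000]
Step 1: x=[4.0486] v=[-1.2571]
Step 2: x=[3.5774] v=[-2.3562]
Step 3: x=[2.9456] v=[-3.1591]
Step 4: x=[2.2326] v=[-3.5649]
Step 5: x=[1.5281] v=[-3.5225]
Step 6: x=[0.9206] v=[-3.0373]
Step 7: x=[0.4866] v=[-2.1702]
Step 8: x=[0.2805] v=[-1.0303]
Step 9: x=[0.3283] v=[0.2391]
First v>=0 after going negative at step 9, time=1.8000

Answer: 1.8000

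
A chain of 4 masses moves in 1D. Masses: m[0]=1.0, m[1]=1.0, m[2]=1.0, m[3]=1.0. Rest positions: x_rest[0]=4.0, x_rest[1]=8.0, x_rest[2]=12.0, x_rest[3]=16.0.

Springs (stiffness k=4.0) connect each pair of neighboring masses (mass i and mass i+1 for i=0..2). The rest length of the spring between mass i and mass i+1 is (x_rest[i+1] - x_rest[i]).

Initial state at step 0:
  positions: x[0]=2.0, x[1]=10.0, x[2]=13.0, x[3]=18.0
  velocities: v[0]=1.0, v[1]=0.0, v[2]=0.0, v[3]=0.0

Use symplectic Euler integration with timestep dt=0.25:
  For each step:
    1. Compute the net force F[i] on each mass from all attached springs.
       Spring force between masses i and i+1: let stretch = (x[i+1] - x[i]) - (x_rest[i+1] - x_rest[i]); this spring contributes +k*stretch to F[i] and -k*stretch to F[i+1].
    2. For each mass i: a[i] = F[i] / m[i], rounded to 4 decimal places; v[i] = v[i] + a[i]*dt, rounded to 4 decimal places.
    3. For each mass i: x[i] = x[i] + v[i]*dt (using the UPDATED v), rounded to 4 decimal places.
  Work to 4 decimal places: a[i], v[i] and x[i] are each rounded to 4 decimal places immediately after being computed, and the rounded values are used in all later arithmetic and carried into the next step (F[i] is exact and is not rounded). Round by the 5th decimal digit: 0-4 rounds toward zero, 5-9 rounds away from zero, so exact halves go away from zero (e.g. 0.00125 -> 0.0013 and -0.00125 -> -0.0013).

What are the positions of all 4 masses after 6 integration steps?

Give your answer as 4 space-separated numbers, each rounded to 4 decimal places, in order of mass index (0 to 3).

Answer: 5.9703 11.1109 11.2916 16.1275

Derivation:
Step 0: x=[2.0000 10.0000 13.0000 18.0000] v=[1.0000 0.0000 0.0000 0.0000]
Step 1: x=[3.2500 8.7500 13.5000 17.7500] v=[5.0000 -5.0000 2.0000 -1.0000]
Step 2: x=[4.8750 7.3125 13.8750 17.4375] v=[6.5000 -5.7500 1.5000 -1.2500]
Step 3: x=[6.1094 6.9063 13.5000 17.2344] v=[4.9375 -1.6250 -1.5000 -0.8125]
Step 4: x=[6.5430 7.9493 12.4102 17.0977] v=[1.7344 4.1718 -4.3593 -0.5469]
Step 5: x=[6.3282 9.7559 11.3770 16.7891] v=[-0.8593 7.2264 -4.1327 -1.2344]
Step 6: x=[5.9703 11.1109 11.2916 16.1275] v=[-1.4316 5.4198 -0.3417 -2.6465]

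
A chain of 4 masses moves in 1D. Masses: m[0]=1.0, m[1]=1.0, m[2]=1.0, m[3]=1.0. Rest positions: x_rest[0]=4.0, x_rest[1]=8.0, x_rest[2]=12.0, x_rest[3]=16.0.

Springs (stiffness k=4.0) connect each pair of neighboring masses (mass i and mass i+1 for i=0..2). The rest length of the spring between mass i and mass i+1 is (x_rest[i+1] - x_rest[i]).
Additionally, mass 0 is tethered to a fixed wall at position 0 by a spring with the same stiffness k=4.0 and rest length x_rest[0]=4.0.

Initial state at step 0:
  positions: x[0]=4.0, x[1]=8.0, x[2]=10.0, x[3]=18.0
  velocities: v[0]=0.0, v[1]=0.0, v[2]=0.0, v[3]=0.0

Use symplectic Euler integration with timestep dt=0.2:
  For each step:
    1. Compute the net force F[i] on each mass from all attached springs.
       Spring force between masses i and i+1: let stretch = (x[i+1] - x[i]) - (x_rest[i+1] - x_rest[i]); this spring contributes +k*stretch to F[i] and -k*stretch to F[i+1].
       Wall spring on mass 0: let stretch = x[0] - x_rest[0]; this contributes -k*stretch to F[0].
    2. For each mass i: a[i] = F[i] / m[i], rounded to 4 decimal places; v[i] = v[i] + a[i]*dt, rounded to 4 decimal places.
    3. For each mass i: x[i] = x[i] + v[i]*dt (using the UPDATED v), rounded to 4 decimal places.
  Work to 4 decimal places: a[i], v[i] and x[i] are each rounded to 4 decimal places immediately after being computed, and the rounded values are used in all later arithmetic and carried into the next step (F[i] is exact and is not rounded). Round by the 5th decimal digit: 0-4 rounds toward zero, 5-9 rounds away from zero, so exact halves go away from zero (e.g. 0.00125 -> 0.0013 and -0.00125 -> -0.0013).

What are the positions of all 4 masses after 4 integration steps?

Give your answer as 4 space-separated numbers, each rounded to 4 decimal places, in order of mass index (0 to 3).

Answer: 3.5888 7.5914 14.1757 14.6922

Derivation:
Step 0: x=[4.0000 8.0000 10.0000 18.0000] v=[0.0000 0.0000 0.0000 0.0000]
Step 1: x=[4.0000 7.6800 10.9600 17.3600] v=[0.0000 -1.6000 4.8000 -3.2000]
Step 2: x=[3.9488 7.2960 12.4192 16.3360] v=[-0.2560 -1.9200 7.2960 -5.1200]
Step 3: x=[3.8013 7.1962 13.6854 15.3253] v=[-0.7373 -0.4992 6.3309 -5.0534]
Step 4: x=[3.5888 7.5914 14.1757 14.6922] v=[-1.0624 1.9762 2.4515 -3.1653]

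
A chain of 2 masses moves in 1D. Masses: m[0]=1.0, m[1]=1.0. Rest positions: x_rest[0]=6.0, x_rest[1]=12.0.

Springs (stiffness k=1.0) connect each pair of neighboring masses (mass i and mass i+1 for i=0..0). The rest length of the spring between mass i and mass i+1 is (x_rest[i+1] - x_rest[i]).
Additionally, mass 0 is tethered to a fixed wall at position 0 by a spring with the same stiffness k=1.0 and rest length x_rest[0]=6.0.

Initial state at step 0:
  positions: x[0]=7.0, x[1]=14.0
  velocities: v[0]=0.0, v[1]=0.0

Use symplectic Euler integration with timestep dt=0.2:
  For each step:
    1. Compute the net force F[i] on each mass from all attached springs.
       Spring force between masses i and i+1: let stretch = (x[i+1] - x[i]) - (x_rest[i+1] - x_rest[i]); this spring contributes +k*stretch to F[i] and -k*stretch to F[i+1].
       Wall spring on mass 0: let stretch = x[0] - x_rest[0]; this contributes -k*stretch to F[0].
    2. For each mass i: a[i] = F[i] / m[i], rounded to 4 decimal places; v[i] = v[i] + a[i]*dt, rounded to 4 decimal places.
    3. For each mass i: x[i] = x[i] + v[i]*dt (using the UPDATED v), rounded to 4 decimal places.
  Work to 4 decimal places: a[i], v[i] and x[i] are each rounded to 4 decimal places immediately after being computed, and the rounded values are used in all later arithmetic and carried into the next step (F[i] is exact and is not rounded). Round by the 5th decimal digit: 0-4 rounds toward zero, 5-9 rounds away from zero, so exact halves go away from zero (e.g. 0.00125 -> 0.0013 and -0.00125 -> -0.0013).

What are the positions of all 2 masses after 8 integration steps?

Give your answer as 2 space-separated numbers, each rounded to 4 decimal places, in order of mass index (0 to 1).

Answer: 6.7432 12.8429

Derivation:
Step 0: x=[7.0000 14.0000] v=[0.0000 0.0000]
Step 1: x=[7.0000 13.9600] v=[0.0000 -0.2000]
Step 2: x=[6.9984 13.8816] v=[-0.0080 -0.3920]
Step 3: x=[6.9922 13.7679] v=[-0.0310 -0.5686]
Step 4: x=[6.9773 13.6232] v=[-0.0743 -0.7237]
Step 5: x=[6.9492 13.4526] v=[-0.1406 -0.8529]
Step 6: x=[6.9032 13.2619] v=[-0.2298 -0.9536]
Step 7: x=[6.8355 13.0568] v=[-0.3387 -1.0253]
Step 8: x=[6.7432 12.8429] v=[-0.4615 -1.0696]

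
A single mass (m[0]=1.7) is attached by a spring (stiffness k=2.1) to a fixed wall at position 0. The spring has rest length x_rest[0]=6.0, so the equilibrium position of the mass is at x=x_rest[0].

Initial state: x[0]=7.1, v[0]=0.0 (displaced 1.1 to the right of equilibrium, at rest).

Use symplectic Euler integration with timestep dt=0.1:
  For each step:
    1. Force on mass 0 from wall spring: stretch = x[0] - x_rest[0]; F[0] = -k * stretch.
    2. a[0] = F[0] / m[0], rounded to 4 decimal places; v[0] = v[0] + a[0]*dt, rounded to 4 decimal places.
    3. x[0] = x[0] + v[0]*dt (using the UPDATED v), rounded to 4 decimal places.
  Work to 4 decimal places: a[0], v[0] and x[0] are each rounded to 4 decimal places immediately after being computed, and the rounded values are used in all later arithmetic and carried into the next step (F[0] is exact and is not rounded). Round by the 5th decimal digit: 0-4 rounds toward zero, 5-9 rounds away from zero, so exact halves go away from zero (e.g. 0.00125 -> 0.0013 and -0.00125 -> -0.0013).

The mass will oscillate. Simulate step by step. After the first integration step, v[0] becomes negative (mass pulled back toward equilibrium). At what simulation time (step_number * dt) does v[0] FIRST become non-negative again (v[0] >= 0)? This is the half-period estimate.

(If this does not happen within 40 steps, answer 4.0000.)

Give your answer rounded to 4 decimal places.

Answer: 2.9000

Derivation:
Step 0: x=[7.1000] v=[0.0000]
Step 1: x=[7.0864] v=[-0.1359]
Step 2: x=[7.0594] v=[-0.2701]
Step 3: x=[7.0193] v=[-0.4010]
Step 4: x=[6.9666] v=[-0.5269]
Step 5: x=[6.9020] v=[-0.6463]
Step 6: x=[6.8262] v=[-0.7577]
Step 7: x=[6.7402] v=[-0.8598]
Step 8: x=[6.6451] v=[-0.9512]
Step 9: x=[6.5420] v=[-1.0309]
Step 10: x=[6.4322] v=[-1.0979]
Step 11: x=[6.3171] v=[-1.1513]
Step 12: x=[6.1981] v=[-1.1905]
Step 13: x=[6.0766] v=[-1.2150]
Step 14: x=[5.9542] v=[-1.2245]
Step 15: x=[5.8323] v=[-1.2188]
Step 16: x=[5.7125] v=[-1.1981]
Step 17: x=[5.5962] v=[-1.1626]
Step 18: x=[5.4849] v=[-1.1127]
Step 19: x=[5.3800] v=[-1.0491]
Step 20: x=[5.2828] v=[-0.9725]
Step 21: x=[5.1944] v=[-0.8839]
Step 22: x=[5.1160] v=[-0.7844]
Step 23: x=[5.0485] v=[-0.6752]
Step 24: x=[4.9927] v=[-0.5577]
Step 25: x=[4.9494] v=[-0.4333]
Step 26: x=[4.9191] v=[-0.3035]
Step 27: x=[4.9021] v=[-0.1700]
Step 28: x=[4.8987] v=[-0.0344]
Step 29: x=[4.9089] v=[0.1016]
First v>=0 after going negative at step 29, time=2.9000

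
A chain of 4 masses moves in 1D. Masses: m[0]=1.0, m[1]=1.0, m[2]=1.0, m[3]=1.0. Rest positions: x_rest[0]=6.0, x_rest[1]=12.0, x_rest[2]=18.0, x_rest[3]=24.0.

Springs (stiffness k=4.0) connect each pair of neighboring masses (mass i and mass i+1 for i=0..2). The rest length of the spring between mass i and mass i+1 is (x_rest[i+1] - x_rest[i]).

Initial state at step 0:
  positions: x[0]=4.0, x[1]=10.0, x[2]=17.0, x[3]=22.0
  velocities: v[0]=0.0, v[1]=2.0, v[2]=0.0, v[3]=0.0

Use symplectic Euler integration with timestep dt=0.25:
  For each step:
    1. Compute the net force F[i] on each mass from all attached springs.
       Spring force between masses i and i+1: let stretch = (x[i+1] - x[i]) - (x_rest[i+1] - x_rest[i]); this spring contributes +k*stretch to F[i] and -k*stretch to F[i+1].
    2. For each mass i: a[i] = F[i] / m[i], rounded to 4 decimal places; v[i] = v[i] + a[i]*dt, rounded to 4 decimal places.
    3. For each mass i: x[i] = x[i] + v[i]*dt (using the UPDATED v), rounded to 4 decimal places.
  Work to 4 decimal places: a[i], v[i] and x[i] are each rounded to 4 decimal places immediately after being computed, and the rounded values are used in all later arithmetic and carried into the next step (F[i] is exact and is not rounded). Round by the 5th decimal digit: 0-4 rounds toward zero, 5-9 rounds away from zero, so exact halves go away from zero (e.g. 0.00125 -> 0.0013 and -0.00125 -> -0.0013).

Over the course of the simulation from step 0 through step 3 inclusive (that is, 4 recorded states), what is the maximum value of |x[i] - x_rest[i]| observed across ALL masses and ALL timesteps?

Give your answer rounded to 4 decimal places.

Step 0: x=[4.0000 10.0000 17.0000 22.0000] v=[0.0000 2.0000 0.0000 0.0000]
Step 1: x=[4.0000 10.7500 16.5000 22.2500] v=[0.0000 3.0000 -2.0000 1.0000]
Step 2: x=[4.1875 11.2500 16.0000 22.5625] v=[0.7500 2.0000 -2.0000 1.2500]
Step 3: x=[4.6406 11.1719 15.9531 22.7344] v=[1.8125 -0.3125 -0.1875 0.6875]
Max displacement = 2.0469

Answer: 2.0469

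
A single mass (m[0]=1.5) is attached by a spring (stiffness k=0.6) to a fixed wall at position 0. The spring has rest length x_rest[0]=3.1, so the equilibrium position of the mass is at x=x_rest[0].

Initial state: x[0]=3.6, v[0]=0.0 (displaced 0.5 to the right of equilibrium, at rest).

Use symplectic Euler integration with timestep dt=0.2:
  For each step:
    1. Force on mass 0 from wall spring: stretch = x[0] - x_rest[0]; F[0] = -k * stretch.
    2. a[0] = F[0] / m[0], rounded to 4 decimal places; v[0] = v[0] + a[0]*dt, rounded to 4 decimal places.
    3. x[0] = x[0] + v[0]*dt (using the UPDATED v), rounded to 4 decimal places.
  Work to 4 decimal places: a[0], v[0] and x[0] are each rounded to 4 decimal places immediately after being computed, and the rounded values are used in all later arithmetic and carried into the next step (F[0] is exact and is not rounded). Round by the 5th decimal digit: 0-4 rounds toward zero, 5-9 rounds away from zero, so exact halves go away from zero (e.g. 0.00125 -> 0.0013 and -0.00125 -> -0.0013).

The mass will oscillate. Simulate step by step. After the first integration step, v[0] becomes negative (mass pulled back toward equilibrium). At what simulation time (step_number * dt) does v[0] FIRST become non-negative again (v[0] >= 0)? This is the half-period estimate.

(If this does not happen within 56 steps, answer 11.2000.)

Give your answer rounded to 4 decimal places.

Step 0: x=[3.6000] v=[0.0000]
Step 1: x=[3.5920] v=[-0.0400]
Step 2: x=[3.5761] v=[-0.0794]
Step 3: x=[3.5526] v=[-0.1175]
Step 4: x=[3.5219] v=[-0.1537]
Step 5: x=[3.4844] v=[-0.1875]
Step 6: x=[3.4407] v=[-0.2183]
Step 7: x=[3.3916] v=[-0.2456]
Step 8: x=[3.3378] v=[-0.2689]
Step 9: x=[3.2802] v=[-0.2879]
Step 10: x=[3.2197] v=[-0.3023]
Step 11: x=[3.1573] v=[-0.3119]
Step 12: x=[3.0940] v=[-0.3165]
Step 13: x=[3.0308] v=[-0.3160]
Step 14: x=[2.9687] v=[-0.3105]
Step 15: x=[2.9087] v=[-0.3000]
Step 16: x=[2.8518] v=[-0.2847]
Step 17: x=[2.7988] v=[-0.2648]
Step 18: x=[2.7507] v=[-0.2407]
Step 19: x=[2.7081] v=[-0.2128]
Step 20: x=[2.6718] v=[-0.1814]
Step 21: x=[2.6424] v=[-0.1471]
Step 22: x=[2.6203] v=[-0.1105]
Step 23: x=[2.6059] v=[-0.0721]
Step 24: x=[2.5994] v=[-0.0326]
Step 25: x=[2.6009] v=[0.0074]
First v>=0 after going negative at step 25, time=5.0000

Answer: 5.0000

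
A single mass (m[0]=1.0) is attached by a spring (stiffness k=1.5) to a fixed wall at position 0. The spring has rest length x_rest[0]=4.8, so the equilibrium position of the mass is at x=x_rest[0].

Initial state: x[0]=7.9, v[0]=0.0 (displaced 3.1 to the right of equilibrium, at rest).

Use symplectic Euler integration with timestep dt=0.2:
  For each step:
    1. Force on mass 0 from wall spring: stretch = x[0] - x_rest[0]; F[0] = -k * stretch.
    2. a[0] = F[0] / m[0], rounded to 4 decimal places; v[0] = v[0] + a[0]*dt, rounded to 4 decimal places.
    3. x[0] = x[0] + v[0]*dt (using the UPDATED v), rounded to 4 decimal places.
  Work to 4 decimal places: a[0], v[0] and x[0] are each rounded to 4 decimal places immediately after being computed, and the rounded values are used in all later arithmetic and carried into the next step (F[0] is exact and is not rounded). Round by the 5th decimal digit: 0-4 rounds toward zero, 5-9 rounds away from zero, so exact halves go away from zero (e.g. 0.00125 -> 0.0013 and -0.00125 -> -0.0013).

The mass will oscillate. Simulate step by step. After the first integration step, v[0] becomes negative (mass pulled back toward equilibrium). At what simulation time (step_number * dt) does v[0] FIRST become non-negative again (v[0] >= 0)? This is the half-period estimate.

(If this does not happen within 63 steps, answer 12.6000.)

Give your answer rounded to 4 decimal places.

Step 0: x=[7.9000] v=[0.0000]
Step 1: x=[7.7140] v=[-0.9300]
Step 2: x=[7.3532] v=[-1.8042]
Step 3: x=[6.8392] v=[-2.5702]
Step 4: x=[6.2028] v=[-3.1820]
Step 5: x=[5.4822] v=[-3.6028]
Step 6: x=[4.7207] v=[-3.8075]
Step 7: x=[3.9640] v=[-3.7837]
Step 8: x=[3.2574] v=[-3.5329]
Step 9: x=[2.6434] v=[-3.0701]
Step 10: x=[2.1588] v=[-2.4231]
Step 11: x=[1.8327] v=[-1.6307]
Step 12: x=[1.6846] v=[-0.7405]
Step 13: x=[1.7234] v=[0.1941]
First v>=0 after going negative at step 13, time=2.6000

Answer: 2.6000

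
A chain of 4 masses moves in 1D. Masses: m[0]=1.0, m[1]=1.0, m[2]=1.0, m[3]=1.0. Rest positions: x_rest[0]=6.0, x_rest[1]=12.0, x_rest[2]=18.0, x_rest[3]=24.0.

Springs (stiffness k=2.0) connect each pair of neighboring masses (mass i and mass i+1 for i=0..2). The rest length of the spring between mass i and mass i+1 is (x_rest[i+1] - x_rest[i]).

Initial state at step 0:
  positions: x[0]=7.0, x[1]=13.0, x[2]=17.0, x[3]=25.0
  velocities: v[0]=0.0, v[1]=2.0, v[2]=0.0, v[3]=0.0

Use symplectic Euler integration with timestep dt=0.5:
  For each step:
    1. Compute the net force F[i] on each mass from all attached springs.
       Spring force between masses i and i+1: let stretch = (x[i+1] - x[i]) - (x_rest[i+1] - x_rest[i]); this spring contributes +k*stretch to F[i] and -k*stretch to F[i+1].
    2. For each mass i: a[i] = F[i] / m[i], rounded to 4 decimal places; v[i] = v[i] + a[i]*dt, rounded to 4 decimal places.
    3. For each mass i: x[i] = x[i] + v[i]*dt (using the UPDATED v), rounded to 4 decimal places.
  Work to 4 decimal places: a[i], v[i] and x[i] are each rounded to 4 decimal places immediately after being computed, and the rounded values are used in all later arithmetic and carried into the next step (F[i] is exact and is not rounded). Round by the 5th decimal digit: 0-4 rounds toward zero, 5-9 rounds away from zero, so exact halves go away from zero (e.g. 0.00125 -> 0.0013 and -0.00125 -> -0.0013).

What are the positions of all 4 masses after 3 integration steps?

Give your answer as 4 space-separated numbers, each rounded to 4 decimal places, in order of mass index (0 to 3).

Answer: 7.0000 13.7500 19.7500 24.5000

Derivation:
Step 0: x=[7.0000 13.0000 17.0000 25.0000] v=[0.0000 2.0000 0.0000 0.0000]
Step 1: x=[7.0000 13.0000 19.0000 24.0000] v=[0.0000 0.0000 4.0000 -2.0000]
Step 2: x=[7.0000 13.0000 20.5000 23.5000] v=[0.0000 0.0000 3.0000 -1.0000]
Step 3: x=[7.0000 13.7500 19.7500 24.5000] v=[0.0000 1.5000 -1.5000 2.0000]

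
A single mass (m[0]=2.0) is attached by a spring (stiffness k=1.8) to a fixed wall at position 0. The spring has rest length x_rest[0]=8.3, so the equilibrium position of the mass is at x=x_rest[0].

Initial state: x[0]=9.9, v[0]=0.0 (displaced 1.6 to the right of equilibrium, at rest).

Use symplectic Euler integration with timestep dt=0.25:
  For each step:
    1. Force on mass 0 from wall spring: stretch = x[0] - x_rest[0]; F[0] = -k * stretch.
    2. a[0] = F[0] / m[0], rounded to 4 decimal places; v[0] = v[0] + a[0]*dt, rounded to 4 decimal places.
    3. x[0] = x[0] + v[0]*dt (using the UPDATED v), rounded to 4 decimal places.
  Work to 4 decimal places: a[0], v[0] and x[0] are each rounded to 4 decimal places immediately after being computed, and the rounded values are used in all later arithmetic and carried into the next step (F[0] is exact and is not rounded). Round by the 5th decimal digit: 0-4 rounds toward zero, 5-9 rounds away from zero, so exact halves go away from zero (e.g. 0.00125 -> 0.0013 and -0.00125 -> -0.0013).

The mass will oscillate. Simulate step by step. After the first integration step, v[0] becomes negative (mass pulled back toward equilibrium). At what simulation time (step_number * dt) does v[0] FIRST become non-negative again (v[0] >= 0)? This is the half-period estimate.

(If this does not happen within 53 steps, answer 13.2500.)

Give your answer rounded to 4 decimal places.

Step 0: x=[9.9000] v=[0.0000]
Step 1: x=[9.8100] v=[-0.3600]
Step 2: x=[9.6351] v=[-0.6998]
Step 3: x=[9.3851] v=[-1.0002]
Step 4: x=[9.0740] v=[-1.2444]
Step 5: x=[8.7194] v=[-1.4186]
Step 6: x=[8.3412] v=[-1.5130]
Step 7: x=[7.9606] v=[-1.5223]
Step 8: x=[7.5991] v=[-1.4459]
Step 9: x=[7.2771] v=[-1.2882]
Step 10: x=[7.0126] v=[-1.0581]
Step 11: x=[6.8205] v=[-0.7684]
Step 12: x=[6.7116] v=[-0.4355]
Step 13: x=[6.6921] v=[-0.0781]
Step 14: x=[6.7630] v=[0.2837]
First v>=0 after going negative at step 14, time=3.5000

Answer: 3.5000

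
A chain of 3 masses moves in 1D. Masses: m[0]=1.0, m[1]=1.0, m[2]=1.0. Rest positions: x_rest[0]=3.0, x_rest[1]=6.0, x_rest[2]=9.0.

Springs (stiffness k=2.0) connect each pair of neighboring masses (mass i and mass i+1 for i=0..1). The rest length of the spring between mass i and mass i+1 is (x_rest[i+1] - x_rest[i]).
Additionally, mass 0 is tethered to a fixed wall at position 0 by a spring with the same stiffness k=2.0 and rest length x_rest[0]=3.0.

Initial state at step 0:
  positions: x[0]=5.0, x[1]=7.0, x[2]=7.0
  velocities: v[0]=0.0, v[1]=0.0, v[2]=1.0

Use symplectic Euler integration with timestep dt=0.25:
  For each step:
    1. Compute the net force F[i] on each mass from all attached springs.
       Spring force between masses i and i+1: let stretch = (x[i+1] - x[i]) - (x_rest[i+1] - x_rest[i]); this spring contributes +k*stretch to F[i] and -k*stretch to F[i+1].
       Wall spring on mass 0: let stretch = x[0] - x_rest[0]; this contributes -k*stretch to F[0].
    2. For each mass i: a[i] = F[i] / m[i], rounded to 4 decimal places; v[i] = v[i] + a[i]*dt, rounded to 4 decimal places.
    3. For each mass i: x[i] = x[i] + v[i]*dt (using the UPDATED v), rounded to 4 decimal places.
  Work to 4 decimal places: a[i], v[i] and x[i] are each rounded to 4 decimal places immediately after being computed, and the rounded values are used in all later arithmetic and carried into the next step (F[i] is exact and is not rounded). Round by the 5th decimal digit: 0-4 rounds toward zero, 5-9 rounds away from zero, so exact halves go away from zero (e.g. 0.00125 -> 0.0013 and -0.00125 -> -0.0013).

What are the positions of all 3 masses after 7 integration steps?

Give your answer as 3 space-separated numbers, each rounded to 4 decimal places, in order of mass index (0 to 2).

Answer: 0.9961 5.7034 11.4348

Derivation:
Step 0: x=[5.0000 7.0000 7.0000] v=[0.0000 0.0000 1.0000]
Step 1: x=[4.6250 6.7500 7.6250] v=[-1.5000 -1.0000 2.5000]
Step 2: x=[3.9375 6.3438 8.5156] v=[-2.7500 -1.6250 3.5625]
Step 3: x=[3.0586 5.9082 9.5098] v=[-3.5156 -1.7423 3.9766]
Step 4: x=[2.1536 5.5666 10.4288] v=[-3.6201 -1.3663 3.6758]
Step 5: x=[1.4060 5.4062 11.1150] v=[-2.9904 -0.6417 2.7447]
Step 6: x=[0.9827 5.4594 11.4626] v=[-1.6933 0.2126 1.3903]
Step 7: x=[0.9961 5.7034 11.4348] v=[0.0537 0.9759 -0.1113]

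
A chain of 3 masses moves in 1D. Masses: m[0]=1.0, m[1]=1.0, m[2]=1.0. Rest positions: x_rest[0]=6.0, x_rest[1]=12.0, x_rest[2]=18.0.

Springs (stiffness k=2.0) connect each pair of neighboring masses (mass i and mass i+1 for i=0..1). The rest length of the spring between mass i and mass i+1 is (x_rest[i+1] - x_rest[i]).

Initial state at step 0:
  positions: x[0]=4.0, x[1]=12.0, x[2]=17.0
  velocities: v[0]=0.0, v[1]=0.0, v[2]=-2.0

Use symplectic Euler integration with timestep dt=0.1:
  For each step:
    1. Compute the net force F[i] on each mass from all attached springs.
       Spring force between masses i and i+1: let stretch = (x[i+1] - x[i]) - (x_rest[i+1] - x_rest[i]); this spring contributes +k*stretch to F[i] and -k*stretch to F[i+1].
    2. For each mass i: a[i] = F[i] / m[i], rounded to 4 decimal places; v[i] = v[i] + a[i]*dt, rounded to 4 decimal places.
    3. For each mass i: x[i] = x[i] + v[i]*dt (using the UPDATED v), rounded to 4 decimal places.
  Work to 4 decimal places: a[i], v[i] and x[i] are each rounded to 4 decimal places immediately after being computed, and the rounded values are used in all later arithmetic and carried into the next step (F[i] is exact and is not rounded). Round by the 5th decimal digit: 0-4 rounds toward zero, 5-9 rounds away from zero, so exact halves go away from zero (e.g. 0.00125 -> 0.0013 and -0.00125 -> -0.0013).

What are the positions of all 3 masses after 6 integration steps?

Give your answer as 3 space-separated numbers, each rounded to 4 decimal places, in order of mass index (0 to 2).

Answer: 4.7048 10.8474 16.2477

Derivation:
Step 0: x=[4.0000 12.0000 17.0000] v=[0.0000 0.0000 -2.0000]
Step 1: x=[4.0400 11.9400 16.8200] v=[0.4000 -0.6000 -1.8000]
Step 2: x=[4.1180 11.8196 16.6624] v=[0.7800 -1.2040 -1.5760]
Step 3: x=[4.2300 11.6420 16.5279] v=[1.1203 -1.7758 -1.3446]
Step 4: x=[4.3703 11.4139 16.4157] v=[1.4027 -2.2810 -1.1218]
Step 5: x=[4.5314 11.1450 16.3235] v=[1.6114 -2.6894 -0.9222]
Step 6: x=[4.7048 10.8474 16.2477] v=[1.7341 -2.9764 -0.7579]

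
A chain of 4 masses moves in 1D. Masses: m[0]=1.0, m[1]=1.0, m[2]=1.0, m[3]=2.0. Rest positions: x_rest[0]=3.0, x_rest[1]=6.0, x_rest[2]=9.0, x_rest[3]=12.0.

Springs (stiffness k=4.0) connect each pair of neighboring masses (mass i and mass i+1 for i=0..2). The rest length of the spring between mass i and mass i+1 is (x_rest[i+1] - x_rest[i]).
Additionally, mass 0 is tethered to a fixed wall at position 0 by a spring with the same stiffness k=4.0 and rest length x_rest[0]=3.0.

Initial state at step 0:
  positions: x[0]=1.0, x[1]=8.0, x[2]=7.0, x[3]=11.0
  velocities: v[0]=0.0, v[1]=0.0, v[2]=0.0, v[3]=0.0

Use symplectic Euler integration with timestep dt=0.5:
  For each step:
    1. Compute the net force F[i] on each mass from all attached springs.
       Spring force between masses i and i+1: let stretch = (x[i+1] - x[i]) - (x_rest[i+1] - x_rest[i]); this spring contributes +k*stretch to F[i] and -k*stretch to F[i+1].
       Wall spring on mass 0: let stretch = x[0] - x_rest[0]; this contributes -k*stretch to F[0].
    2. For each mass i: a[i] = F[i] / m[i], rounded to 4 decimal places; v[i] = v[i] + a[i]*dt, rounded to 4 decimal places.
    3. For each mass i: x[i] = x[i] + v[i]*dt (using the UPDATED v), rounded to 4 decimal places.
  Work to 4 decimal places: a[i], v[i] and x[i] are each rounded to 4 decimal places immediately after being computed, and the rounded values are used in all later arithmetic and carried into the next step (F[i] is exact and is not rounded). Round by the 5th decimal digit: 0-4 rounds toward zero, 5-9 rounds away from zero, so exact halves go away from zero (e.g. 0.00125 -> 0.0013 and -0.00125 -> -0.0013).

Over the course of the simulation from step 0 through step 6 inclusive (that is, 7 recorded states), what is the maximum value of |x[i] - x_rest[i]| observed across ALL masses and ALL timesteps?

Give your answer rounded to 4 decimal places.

Answer: 6.0000

Derivation:
Step 0: x=[1.0000 8.0000 7.0000 11.0000] v=[0.0000 0.0000 0.0000 0.0000]
Step 1: x=[7.0000 0.0000 12.0000 10.5000] v=[12.0000 -16.0000 10.0000 -1.0000]
Step 2: x=[-1.0000 11.0000 3.5000 12.2500] v=[-16.0000 22.0000 -17.0000 3.5000]
Step 3: x=[4.0000 2.5000 11.2500 11.1250] v=[10.0000 -17.0000 15.5000 -2.2500]
Step 4: x=[3.5000 4.2500 10.1250 11.5625] v=[-1.0000 3.5000 -2.2500 0.8750]
Step 5: x=[0.2500 11.1250 4.5625 12.7813] v=[-6.5000 13.7500 -11.1250 2.4375]
Step 6: x=[7.6250 0.5625 13.7813 11.3907] v=[14.7500 -21.1250 18.4376 -2.7813]
Max displacement = 6.0000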